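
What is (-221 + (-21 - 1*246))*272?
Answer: -132736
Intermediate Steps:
(-221 + (-21 - 1*246))*272 = (-221 + (-21 - 246))*272 = (-221 - 267)*272 = -488*272 = -132736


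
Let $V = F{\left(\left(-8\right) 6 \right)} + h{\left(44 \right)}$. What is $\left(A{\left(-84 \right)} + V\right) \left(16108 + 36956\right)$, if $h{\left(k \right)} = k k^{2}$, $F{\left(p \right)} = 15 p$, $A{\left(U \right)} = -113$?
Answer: $4476001464$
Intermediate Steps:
$h{\left(k \right)} = k^{3}$
$V = 84464$ ($V = 15 \left(\left(-8\right) 6\right) + 44^{3} = 15 \left(-48\right) + 85184 = -720 + 85184 = 84464$)
$\left(A{\left(-84 \right)} + V\right) \left(16108 + 36956\right) = \left(-113 + 84464\right) \left(16108 + 36956\right) = 84351 \cdot 53064 = 4476001464$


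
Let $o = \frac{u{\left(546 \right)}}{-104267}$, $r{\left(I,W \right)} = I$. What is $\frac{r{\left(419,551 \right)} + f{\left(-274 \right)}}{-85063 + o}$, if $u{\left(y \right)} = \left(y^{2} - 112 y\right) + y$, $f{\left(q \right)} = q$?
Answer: $- \frac{15118715}{8869501331} \approx -0.0017046$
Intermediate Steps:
$u{\left(y \right)} = y^{2} - 111 y$
$o = - \frac{237510}{104267}$ ($o = \frac{546 \left(-111 + 546\right)}{-104267} = 546 \cdot 435 \left(- \frac{1}{104267}\right) = 237510 \left(- \frac{1}{104267}\right) = - \frac{237510}{104267} \approx -2.2779$)
$\frac{r{\left(419,551 \right)} + f{\left(-274 \right)}}{-85063 + o} = \frac{419 - 274}{-85063 - \frac{237510}{104267}} = \frac{145}{- \frac{8869501331}{104267}} = 145 \left(- \frac{104267}{8869501331}\right) = - \frac{15118715}{8869501331}$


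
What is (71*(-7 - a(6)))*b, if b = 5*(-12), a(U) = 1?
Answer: 34080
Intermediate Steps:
b = -60
(71*(-7 - a(6)))*b = (71*(-7 - 1*1))*(-60) = (71*(-7 - 1))*(-60) = (71*(-8))*(-60) = -568*(-60) = 34080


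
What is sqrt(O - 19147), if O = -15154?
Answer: I*sqrt(34301) ≈ 185.21*I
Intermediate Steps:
sqrt(O - 19147) = sqrt(-15154 - 19147) = sqrt(-34301) = I*sqrt(34301)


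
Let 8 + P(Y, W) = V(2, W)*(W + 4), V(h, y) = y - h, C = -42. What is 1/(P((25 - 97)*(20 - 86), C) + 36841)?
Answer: 1/38505 ≈ 2.5971e-5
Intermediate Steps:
P(Y, W) = -8 + (-2 + W)*(4 + W) (P(Y, W) = -8 + (W - 1*2)*(W + 4) = -8 + (W - 2)*(4 + W) = -8 + (-2 + W)*(4 + W))
1/(P((25 - 97)*(20 - 86), C) + 36841) = 1/((-16 + (-42)**2 + 2*(-42)) + 36841) = 1/((-16 + 1764 - 84) + 36841) = 1/(1664 + 36841) = 1/38505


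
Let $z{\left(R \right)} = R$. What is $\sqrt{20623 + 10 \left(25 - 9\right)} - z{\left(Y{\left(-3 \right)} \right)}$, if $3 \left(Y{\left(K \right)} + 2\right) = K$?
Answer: $3 + \sqrt{20783} \approx 147.16$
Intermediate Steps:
$Y{\left(K \right)} = -2 + \frac{K}{3}$
$\sqrt{20623 + 10 \left(25 - 9\right)} - z{\left(Y{\left(-3 \right)} \right)} = \sqrt{20623 + 10 \left(25 - 9\right)} - \left(-2 + \frac{1}{3} \left(-3\right)\right) = \sqrt{20623 + 10 \cdot 16} - \left(-2 - 1\right) = \sqrt{20623 + 160} - -3 = \sqrt{20783} + 3 = 3 + \sqrt{20783}$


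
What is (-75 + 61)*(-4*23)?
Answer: 1288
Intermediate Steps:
(-75 + 61)*(-4*23) = -14*(-92) = 1288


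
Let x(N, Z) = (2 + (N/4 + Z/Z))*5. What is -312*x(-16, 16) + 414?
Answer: 1974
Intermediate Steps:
x(N, Z) = 15 + 5*N/4 (x(N, Z) = (2 + (N*(¼) + 1))*5 = (2 + (N/4 + 1))*5 = (2 + (1 + N/4))*5 = (3 + N/4)*5 = 15 + 5*N/4)
-312*x(-16, 16) + 414 = -312*(15 + (5/4)*(-16)) + 414 = -312*(15 - 20) + 414 = -312*(-5) + 414 = 1560 + 414 = 1974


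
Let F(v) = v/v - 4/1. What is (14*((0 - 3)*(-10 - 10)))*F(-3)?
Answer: -2520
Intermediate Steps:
F(v) = -3 (F(v) = 1 - 4*1 = 1 - 4 = -3)
(14*((0 - 3)*(-10 - 10)))*F(-3) = (14*((0 - 3)*(-10 - 10)))*(-3) = (14*(-3*(-20)))*(-3) = (14*60)*(-3) = 840*(-3) = -2520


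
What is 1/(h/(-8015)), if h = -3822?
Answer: 1145/546 ≈ 2.0971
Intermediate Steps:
1/(h/(-8015)) = 1/(-3822/(-8015)) = 1/(-3822*(-1/8015)) = 1/(546/1145) = 1145/546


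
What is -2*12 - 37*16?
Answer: -616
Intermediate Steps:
-2*12 - 37*16 = -24 - 592 = -616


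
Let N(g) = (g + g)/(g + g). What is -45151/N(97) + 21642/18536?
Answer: -418448647/9268 ≈ -45150.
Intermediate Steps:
N(g) = 1 (N(g) = (2*g)/((2*g)) = (2*g)*(1/(2*g)) = 1)
-45151/N(97) + 21642/18536 = -45151/1 + 21642/18536 = -45151*1 + 21642*(1/18536) = -45151 + 10821/9268 = -418448647/9268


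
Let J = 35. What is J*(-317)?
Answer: -11095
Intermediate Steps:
J*(-317) = 35*(-317) = -11095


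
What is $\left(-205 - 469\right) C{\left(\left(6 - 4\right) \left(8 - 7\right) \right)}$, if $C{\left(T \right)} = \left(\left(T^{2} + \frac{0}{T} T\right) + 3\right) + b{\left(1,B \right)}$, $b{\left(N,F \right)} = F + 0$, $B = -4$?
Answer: $-2022$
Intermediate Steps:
$b{\left(N,F \right)} = F$
$C{\left(T \right)} = -1 + T^{2}$ ($C{\left(T \right)} = \left(\left(T^{2} + \frac{0}{T} T\right) + 3\right) - 4 = \left(\left(T^{2} + 0 T\right) + 3\right) - 4 = \left(\left(T^{2} + 0\right) + 3\right) - 4 = \left(T^{2} + 3\right) - 4 = \left(3 + T^{2}\right) - 4 = -1 + T^{2}$)
$\left(-205 - 469\right) C{\left(\left(6 - 4\right) \left(8 - 7\right) \right)} = \left(-205 - 469\right) \left(-1 + \left(\left(6 - 4\right) \left(8 - 7\right)\right)^{2}\right) = - 674 \left(-1 + \left(2 \cdot 1\right)^{2}\right) = - 674 \left(-1 + 2^{2}\right) = - 674 \left(-1 + 4\right) = \left(-674\right) 3 = -2022$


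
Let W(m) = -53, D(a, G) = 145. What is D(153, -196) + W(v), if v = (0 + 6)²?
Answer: 92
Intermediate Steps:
v = 36 (v = 6² = 36)
D(153, -196) + W(v) = 145 - 53 = 92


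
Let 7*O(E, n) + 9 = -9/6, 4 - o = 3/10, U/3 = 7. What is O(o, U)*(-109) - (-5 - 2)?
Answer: 341/2 ≈ 170.50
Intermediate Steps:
U = 21 (U = 3*7 = 21)
o = 37/10 (o = 4 - 3/10 = 37/10 ≈ 3.7000)
O(E, n) = -3/2 (O(E, n) = -9/7 + (-9/6)/7 = -9/7 + (-9*⅙)/7 = -9/7 + (⅐)*(-3/2) = -9/7 - 3/14 = -3/2)
O(o, U)*(-109) - (-5 - 2) = -3/2*(-109) - (-5 - 2) = 327/2 - 1*(-7) = 327/2 + 7 = 341/2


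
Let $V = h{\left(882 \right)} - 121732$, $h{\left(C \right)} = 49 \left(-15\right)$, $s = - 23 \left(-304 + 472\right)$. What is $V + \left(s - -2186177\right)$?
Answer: $2059846$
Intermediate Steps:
$s = -3864$ ($s = \left(-23\right) 168 = -3864$)
$h{\left(C \right)} = -735$
$V = -122467$ ($V = -735 - 121732 = -122467$)
$V + \left(s - -2186177\right) = -122467 - -2182313 = -122467 + \left(-3864 + 2186177\right) = -122467 + 2182313 = 2059846$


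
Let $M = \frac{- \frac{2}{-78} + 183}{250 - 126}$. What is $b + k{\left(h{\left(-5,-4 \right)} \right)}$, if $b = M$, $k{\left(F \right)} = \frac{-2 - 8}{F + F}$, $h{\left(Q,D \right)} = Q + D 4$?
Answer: $\frac{9671}{5642} \approx 1.7141$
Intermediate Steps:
$h{\left(Q,D \right)} = Q + 4 D$
$M = \frac{3569}{2418}$ ($M = \frac{\left(-2\right) \left(- \frac{1}{78}\right) + 183}{124} = \left(\frac{1}{39} + 183\right) \frac{1}{124} = \frac{7138}{39} \cdot \frac{1}{124} = \frac{3569}{2418} \approx 1.476$)
$k{\left(F \right)} = - \frac{5}{F}$ ($k{\left(F \right)} = - \frac{10}{2 F} = - 10 \frac{1}{2 F} = - \frac{5}{F}$)
$b = \frac{3569}{2418} \approx 1.476$
$b + k{\left(h{\left(-5,-4 \right)} \right)} = \frac{3569}{2418} - \frac{5}{-5 + 4 \left(-4\right)} = \frac{3569}{2418} - \frac{5}{-5 - 16} = \frac{3569}{2418} - \frac{5}{-21} = \frac{3569}{2418} - - \frac{5}{21} = \frac{3569}{2418} + \frac{5}{21} = \frac{9671}{5642}$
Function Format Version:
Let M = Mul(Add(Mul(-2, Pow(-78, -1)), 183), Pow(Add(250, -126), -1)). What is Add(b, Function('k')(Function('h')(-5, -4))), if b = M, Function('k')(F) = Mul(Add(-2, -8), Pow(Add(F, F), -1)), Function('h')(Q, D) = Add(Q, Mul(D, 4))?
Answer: Rational(9671, 5642) ≈ 1.7141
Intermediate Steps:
Function('h')(Q, D) = Add(Q, Mul(4, D))
M = Rational(3569, 2418) (M = Mul(Add(Mul(-2, Rational(-1, 78)), 183), Pow(124, -1)) = Mul(Add(Rational(1, 39), 183), Rational(1, 124)) = Mul(Rational(7138, 39), Rational(1, 124)) = Rational(3569, 2418) ≈ 1.4760)
Function('k')(F) = Mul(-5, Pow(F, -1)) (Function('k')(F) = Mul(-10, Pow(Mul(2, F), -1)) = Mul(-10, Mul(Rational(1, 2), Pow(F, -1))) = Mul(-5, Pow(F, -1)))
b = Rational(3569, 2418) ≈ 1.4760
Add(b, Function('k')(Function('h')(-5, -4))) = Add(Rational(3569, 2418), Mul(-5, Pow(Add(-5, Mul(4, -4)), -1))) = Add(Rational(3569, 2418), Mul(-5, Pow(Add(-5, -16), -1))) = Add(Rational(3569, 2418), Mul(-5, Pow(-21, -1))) = Add(Rational(3569, 2418), Mul(-5, Rational(-1, 21))) = Add(Rational(3569, 2418), Rational(5, 21)) = Rational(9671, 5642)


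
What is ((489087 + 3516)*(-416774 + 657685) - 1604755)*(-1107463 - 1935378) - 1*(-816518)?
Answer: -361099651597661580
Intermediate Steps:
((489087 + 3516)*(-416774 + 657685) - 1604755)*(-1107463 - 1935378) - 1*(-816518) = (492603*240911 - 1604755)*(-3042841) + 816518 = (118673481333 - 1604755)*(-3042841) + 816518 = 118671876578*(-3042841) + 816518 = -361099651598478098 + 816518 = -361099651597661580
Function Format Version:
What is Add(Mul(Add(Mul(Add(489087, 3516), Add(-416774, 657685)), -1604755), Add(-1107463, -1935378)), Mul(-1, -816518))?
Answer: -361099651597661580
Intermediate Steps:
Add(Mul(Add(Mul(Add(489087, 3516), Add(-416774, 657685)), -1604755), Add(-1107463, -1935378)), Mul(-1, -816518)) = Add(Mul(Add(Mul(492603, 240911), -1604755), -3042841), 816518) = Add(Mul(Add(118673481333, -1604755), -3042841), 816518) = Add(Mul(118671876578, -3042841), 816518) = Add(-361099651598478098, 816518) = -361099651597661580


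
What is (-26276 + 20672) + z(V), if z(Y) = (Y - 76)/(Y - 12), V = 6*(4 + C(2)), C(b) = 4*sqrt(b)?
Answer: -117647/21 - 32*sqrt(2)/21 ≈ -5604.4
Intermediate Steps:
V = 24 + 24*sqrt(2) (V = 6*(4 + 4*sqrt(2)) = 24 + 24*sqrt(2) ≈ 57.941)
z(Y) = (-76 + Y)/(-12 + Y)
(-26276 + 20672) + z(V) = (-26276 + 20672) + (-76 + (24 + 24*sqrt(2)))/(-12 + (24 + 24*sqrt(2))) = -5604 + (-52 + 24*sqrt(2))/(12 + 24*sqrt(2))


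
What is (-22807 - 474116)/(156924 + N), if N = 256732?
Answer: -496923/413656 ≈ -1.2013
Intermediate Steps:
(-22807 - 474116)/(156924 + N) = (-22807 - 474116)/(156924 + 256732) = -496923/413656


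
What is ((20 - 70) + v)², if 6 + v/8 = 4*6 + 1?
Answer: 10404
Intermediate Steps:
v = 152 (v = -48 + 8*(4*6 + 1) = -48 + 8*(24 + 1) = -48 + 8*25 = -48 + 200 = 152)
((20 - 70) + v)² = ((20 - 70) + 152)² = (-50 + 152)² = 102² = 10404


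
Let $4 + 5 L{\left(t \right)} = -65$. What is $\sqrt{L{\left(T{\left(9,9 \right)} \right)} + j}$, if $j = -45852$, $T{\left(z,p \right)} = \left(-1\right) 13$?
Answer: $\frac{3 i \sqrt{127405}}{5} \approx 214.16 i$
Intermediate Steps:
$T{\left(z,p \right)} = -13$
$L{\left(t \right)} = - \frac{69}{5}$ ($L{\left(t \right)} = - \frac{4}{5} + \frac{1}{5} \left(-65\right) = - \frac{4}{5} - 13 = - \frac{69}{5}$)
$\sqrt{L{\left(T{\left(9,9 \right)} \right)} + j} = \sqrt{- \frac{69}{5} - 45852} = \sqrt{- \frac{229329}{5}} = \frac{3 i \sqrt{127405}}{5}$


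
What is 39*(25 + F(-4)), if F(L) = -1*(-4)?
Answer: 1131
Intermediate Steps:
F(L) = 4
39*(25 + F(-4)) = 39*(25 + 4) = 39*29 = 1131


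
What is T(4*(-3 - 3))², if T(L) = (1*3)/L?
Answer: 1/64 ≈ 0.015625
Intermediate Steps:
T(L) = 3/L
T(4*(-3 - 3))² = (3/((4*(-3 - 3))))² = (3/((4*(-6))))² = (3/(-24))² = (3*(-1/24))² = (-⅛)² = 1/64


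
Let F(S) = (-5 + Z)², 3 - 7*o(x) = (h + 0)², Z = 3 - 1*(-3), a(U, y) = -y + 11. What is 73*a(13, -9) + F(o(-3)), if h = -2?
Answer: 1461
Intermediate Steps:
a(U, y) = 11 - y
Z = 6 (Z = 3 + 3 = 6)
o(x) = -⅐ (o(x) = 3/7 - (-2 + 0)²/7 = 3/7 - ⅐*(-2)² = 3/7 - ⅐*4 = 3/7 - 4/7 = -⅐)
F(S) = 1 (F(S) = (-5 + 6)² = 1² = 1)
73*a(13, -9) + F(o(-3)) = 73*(11 - 1*(-9)) + 1 = 73*(11 + 9) + 1 = 73*20 + 1 = 1460 + 1 = 1461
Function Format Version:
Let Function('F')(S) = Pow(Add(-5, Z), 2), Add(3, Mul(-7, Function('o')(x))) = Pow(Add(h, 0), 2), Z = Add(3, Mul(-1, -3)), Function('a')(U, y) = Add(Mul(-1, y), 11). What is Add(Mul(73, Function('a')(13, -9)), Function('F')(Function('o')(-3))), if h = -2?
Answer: 1461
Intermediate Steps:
Function('a')(U, y) = Add(11, Mul(-1, y))
Z = 6 (Z = Add(3, 3) = 6)
Function('o')(x) = Rational(-1, 7) (Function('o')(x) = Add(Rational(3, 7), Mul(Rational(-1, 7), Pow(Add(-2, 0), 2))) = Add(Rational(3, 7), Mul(Rational(-1, 7), Pow(-2, 2))) = Add(Rational(3, 7), Mul(Rational(-1, 7), 4)) = Add(Rational(3, 7), Rational(-4, 7)) = Rational(-1, 7))
Function('F')(S) = 1 (Function('F')(S) = Pow(Add(-5, 6), 2) = Pow(1, 2) = 1)
Add(Mul(73, Function('a')(13, -9)), Function('F')(Function('o')(-3))) = Add(Mul(73, Add(11, Mul(-1, -9))), 1) = Add(Mul(73, Add(11, 9)), 1) = Add(Mul(73, 20), 1) = Add(1460, 1) = 1461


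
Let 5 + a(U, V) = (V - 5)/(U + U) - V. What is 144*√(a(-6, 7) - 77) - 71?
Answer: -71 + 24*I*√3210 ≈ -71.0 + 1359.8*I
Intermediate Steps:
a(U, V) = -5 - V + (-5 + V)/(2*U) (a(U, V) = -5 + ((V - 5)/(U + U) - V) = -5 + ((-5 + V)/((2*U)) - V) = -5 + ((-5 + V)*(1/(2*U)) - V) = -5 + ((-5 + V)/(2*U) - V) = -5 + (-V + (-5 + V)/(2*U)) = -5 - V + (-5 + V)/(2*U))
144*√(a(-6, 7) - 77) - 71 = 144*√((½)*(-5 + 7 - 2*(-6)*(5 + 7))/(-6) - 77) - 71 = 144*√((½)*(-⅙)*(-5 + 7 - 2*(-6)*12) - 77) - 71 = 144*√((½)*(-⅙)*(-5 + 7 + 144) - 77) - 71 = 144*√((½)*(-⅙)*146 - 77) - 71 = 144*√(-73/6 - 77) - 71 = 144*√(-535/6) - 71 = 144*(I*√3210/6) - 71 = 24*I*√3210 - 71 = -71 + 24*I*√3210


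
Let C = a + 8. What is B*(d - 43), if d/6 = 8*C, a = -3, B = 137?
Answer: 26989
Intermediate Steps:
C = 5 (C = -3 + 8 = 5)
d = 240 (d = 6*(8*5) = 6*40 = 240)
B*(d - 43) = 137*(240 - 43) = 137*197 = 26989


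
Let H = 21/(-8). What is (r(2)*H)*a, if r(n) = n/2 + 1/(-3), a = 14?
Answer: -49/2 ≈ -24.500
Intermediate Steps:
H = -21/8 (H = 21*(-1/8) = -21/8 ≈ -2.6250)
r(n) = -1/3 + n/2 (r(n) = n*(1/2) + 1*(-1/3) = n/2 - 1/3 = -1/3 + n/2)
(r(2)*H)*a = ((-1/3 + (1/2)*2)*(-21/8))*14 = ((-1/3 + 1)*(-21/8))*14 = ((2/3)*(-21/8))*14 = -7/4*14 = -49/2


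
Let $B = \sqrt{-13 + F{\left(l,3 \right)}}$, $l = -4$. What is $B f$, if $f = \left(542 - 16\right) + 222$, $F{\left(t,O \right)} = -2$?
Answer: $748 i \sqrt{15} \approx 2897.0 i$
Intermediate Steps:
$B = i \sqrt{15}$ ($B = \sqrt{-13 - 2} = \sqrt{-15} = i \sqrt{15} \approx 3.873 i$)
$f = 748$ ($f = 526 + 222 = 748$)
$B f = i \sqrt{15} \cdot 748 = 748 i \sqrt{15}$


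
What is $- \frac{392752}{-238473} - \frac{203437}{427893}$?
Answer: $\frac{39847199945}{34013642463} \approx 1.1715$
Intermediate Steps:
$- \frac{392752}{-238473} - \frac{203437}{427893} = \left(-392752\right) \left(- \frac{1}{238473}\right) - \frac{203437}{427893} = \frac{392752}{238473} - \frac{203437}{427893} = \frac{39847199945}{34013642463}$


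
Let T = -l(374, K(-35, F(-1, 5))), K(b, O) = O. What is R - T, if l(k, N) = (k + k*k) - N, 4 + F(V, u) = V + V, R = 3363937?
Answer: 3504193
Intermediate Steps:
F(V, u) = -4 + 2*V (F(V, u) = -4 + (V + V) = -4 + 2*V)
l(k, N) = k + k**2 - N (l(k, N) = (k + k**2) - N = k + k**2 - N)
T = -140256 (T = -(374 + 374**2 - (-4 + 2*(-1))) = -(374 + 139876 - (-4 - 2)) = -(374 + 139876 - 1*(-6)) = -(374 + 139876 + 6) = -1*140256 = -140256)
R - T = 3363937 - 1*(-140256) = 3363937 + 140256 = 3504193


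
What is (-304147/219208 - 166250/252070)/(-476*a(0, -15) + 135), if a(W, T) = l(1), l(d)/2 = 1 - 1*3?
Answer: -1615852347/1609521368312 ≈ -0.0010039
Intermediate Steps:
l(d) = -4 (l(d) = 2*(1 - 1*3) = 2*(1 - 3) = 2*(-2) = -4)
a(W, T) = -4
(-304147/219208 - 166250/252070)/(-476*a(0, -15) + 135) = (-304147/219208 - 166250/252070)/(-476*(-4) + 135) = (-304147*1/219208 - 166250*1/252070)/(1904 + 135) = (-304147/219208 - 2375/3601)/2039 = -1615852347/789368008*1/2039 = -1615852347/1609521368312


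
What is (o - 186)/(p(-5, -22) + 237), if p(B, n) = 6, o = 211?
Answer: 25/243 ≈ 0.10288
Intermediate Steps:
(o - 186)/(p(-5, -22) + 237) = (211 - 186)/(6 + 237) = 25/243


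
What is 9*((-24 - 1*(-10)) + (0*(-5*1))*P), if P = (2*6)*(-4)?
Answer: -126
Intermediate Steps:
P = -48 (P = 12*(-4) = -48)
9*((-24 - 1*(-10)) + (0*(-5*1))*P) = 9*((-24 - 1*(-10)) + (0*(-5*1))*(-48)) = 9*((-24 + 10) + (0*(-5))*(-48)) = 9*(-14 + 0*(-48)) = 9*(-14 + 0) = 9*(-14) = -126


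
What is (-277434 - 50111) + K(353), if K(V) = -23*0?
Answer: -327545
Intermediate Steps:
K(V) = 0
(-277434 - 50111) + K(353) = (-277434 - 50111) + 0 = -327545 + 0 = -327545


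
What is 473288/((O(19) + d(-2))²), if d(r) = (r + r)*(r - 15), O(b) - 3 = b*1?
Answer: 118322/2025 ≈ 58.431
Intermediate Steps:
O(b) = 3 + b (O(b) = 3 + b*1 = 3 + b)
d(r) = 2*r*(-15 + r) (d(r) = (2*r)*(-15 + r) = 2*r*(-15 + r))
473288/((O(19) + d(-2))²) = 473288/(((3 + 19) + 2*(-2)*(-15 - 2))²) = 473288/((22 + 2*(-2)*(-17))²) = 473288/((22 + 68)²) = 473288/(90²) = 473288/8100 = 473288*(1/8100) = 118322/2025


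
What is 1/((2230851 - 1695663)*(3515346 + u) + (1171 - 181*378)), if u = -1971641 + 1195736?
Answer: 1/1466115882661 ≈ 6.8207e-13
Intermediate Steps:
u = -775905
1/((2230851 - 1695663)*(3515346 + u) + (1171 - 181*378)) = 1/((2230851 - 1695663)*(3515346 - 775905) + (1171 - 181*378)) = 1/(535188*2739441 + (1171 - 68418)) = 1/(1466115949908 - 67247) = 1/1466115882661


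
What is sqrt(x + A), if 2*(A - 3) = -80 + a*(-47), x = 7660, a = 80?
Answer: sqrt(5743) ≈ 75.783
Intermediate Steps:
A = -1917 (A = 3 + (-80 + 80*(-47))/2 = 3 + (-80 - 3760)/2 = 3 + (1/2)*(-3840) = 3 - 1920 = -1917)
sqrt(x + A) = sqrt(7660 - 1917) = sqrt(5743)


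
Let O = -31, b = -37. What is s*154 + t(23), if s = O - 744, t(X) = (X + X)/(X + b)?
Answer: -835473/7 ≈ -1.1935e+5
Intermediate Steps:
t(X) = 2*X/(-37 + X) (t(X) = (X + X)/(X - 37) = (2*X)/(-37 + X) = 2*X/(-37 + X))
s = -775 (s = -31 - 744 = -775)
s*154 + t(23) = -775*154 + 2*23/(-37 + 23) = -119350 + 2*23/(-14) = -119350 + 2*23*(-1/14) = -119350 - 23/7 = -835473/7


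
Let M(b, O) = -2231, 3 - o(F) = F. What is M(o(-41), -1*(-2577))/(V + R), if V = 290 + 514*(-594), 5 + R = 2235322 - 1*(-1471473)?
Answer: -2231/3401764 ≈ -0.00065584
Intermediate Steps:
o(F) = 3 - F
R = 3706790 (R = -5 + (2235322 - 1*(-1471473)) = -5 + (2235322 + 1471473) = -5 + 3706795 = 3706790)
V = -305026 (V = 290 - 305316 = -305026)
M(o(-41), -1*(-2577))/(V + R) = -2231/(-305026 + 3706790) = -2231/3401764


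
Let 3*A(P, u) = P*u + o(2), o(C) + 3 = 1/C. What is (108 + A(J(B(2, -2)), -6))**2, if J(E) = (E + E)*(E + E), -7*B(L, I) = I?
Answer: 980629225/86436 ≈ 11345.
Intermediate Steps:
o(C) = -3 + 1/C
B(L, I) = -I/7
J(E) = 4*E**2 (J(E) = (2*E)*(2*E) = 4*E**2)
A(P, u) = -5/6 + P*u/3 (A(P, u) = (P*u + (-3 + 1/2))/3 = (P*u - 5/2)/3 = (-5/2 + P*u)/3 = -5/6 + P*u/3)
(108 + A(J(B(2, -2)), -6))**2 = (108 + (-5/6 + (1/3)*(4*(-1/7*(-2))**2)*(-6)))**2 = (108 + (-5/6 + (1/3)*(4*(2/7)**2)*(-6)))**2 = (108 + (-5/6 + (1/3)*(4*(4/49))*(-6)))**2 = (108 + (-5/6 + (1/3)*(16/49)*(-6)))**2 = (108 + (-5/6 - 32/49))**2 = (108 - 437/294)**2 = (31315/294)**2 = 980629225/86436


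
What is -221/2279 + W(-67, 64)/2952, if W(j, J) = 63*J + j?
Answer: 8383843/6727608 ≈ 1.2462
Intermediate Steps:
W(j, J) = j + 63*J
-221/2279 + W(-67, 64)/2952 = -221/2279 + (-67 + 63*64)/2952 = -221*1/2279 + (-67 + 4032)*(1/2952) = -221/2279 + 3965*(1/2952) = -221/2279 + 3965/2952 = 8383843/6727608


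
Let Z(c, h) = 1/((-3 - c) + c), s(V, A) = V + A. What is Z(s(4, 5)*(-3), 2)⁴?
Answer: 1/81 ≈ 0.012346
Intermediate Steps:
s(V, A) = A + V
Z(c, h) = -⅓ (Z(c, h) = 1/(-3) = -⅓)
Z(s(4, 5)*(-3), 2)⁴ = (-⅓)⁴ = 1/81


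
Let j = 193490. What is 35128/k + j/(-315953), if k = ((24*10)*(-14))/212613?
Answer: -8938443838203/4021220 ≈ -2.2228e+6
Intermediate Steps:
k = -1120/70871 (k = (240*(-14))*(1/212613) = -3360*1/212613 = -1120/70871 ≈ -0.015803)
35128/k + j/(-315953) = 35128/(-1120/70871) + 193490/(-315953) = 35128*(-70871/1120) + 193490*(-1/315953) = -311194561/140 - 17590/28723 = -8938443838203/4021220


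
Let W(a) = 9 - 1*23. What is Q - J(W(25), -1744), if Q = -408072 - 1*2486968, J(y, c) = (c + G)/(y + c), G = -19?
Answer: -5089482083/1758 ≈ -2.8950e+6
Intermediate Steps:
W(a) = -14 (W(a) = 9 - 23 = -14)
J(y, c) = (-19 + c)/(c + y) (J(y, c) = (c - 19)/(y + c) = (-19 + c)/(c + y))
Q = -2895040 (Q = -408072 - 2486968 = -2895040)
Q - J(W(25), -1744) = -2895040 - (-19 - 1744)/(-1744 - 14) = -2895040 - (-1763)/(-1758) = -2895040 - (-1)*(-1763)/1758 = -2895040 - 1*1763/1758 = -2895040 - 1763/1758 = -5089482083/1758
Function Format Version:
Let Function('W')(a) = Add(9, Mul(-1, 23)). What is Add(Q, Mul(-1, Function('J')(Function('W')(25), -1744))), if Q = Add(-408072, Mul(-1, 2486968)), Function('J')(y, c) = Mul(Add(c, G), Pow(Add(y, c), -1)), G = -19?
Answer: Rational(-5089482083, 1758) ≈ -2.8950e+6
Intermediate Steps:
Function('W')(a) = -14 (Function('W')(a) = Add(9, -23) = -14)
Function('J')(y, c) = Mul(Pow(Add(c, y), -1), Add(-19, c)) (Function('J')(y, c) = Mul(Add(c, -19), Pow(Add(y, c), -1)) = Mul(Add(-19, c), Pow(Add(c, y), -1)) = Mul(Pow(Add(c, y), -1), Add(-19, c)))
Q = -2895040 (Q = Add(-408072, -2486968) = -2895040)
Add(Q, Mul(-1, Function('J')(Function('W')(25), -1744))) = Add(-2895040, Mul(-1, Mul(Pow(Add(-1744, -14), -1), Add(-19, -1744)))) = Add(-2895040, Mul(-1, Mul(Pow(-1758, -1), -1763))) = Add(-2895040, Mul(-1, Mul(Rational(-1, 1758), -1763))) = Add(-2895040, Mul(-1, Rational(1763, 1758))) = Add(-2895040, Rational(-1763, 1758)) = Rational(-5089482083, 1758)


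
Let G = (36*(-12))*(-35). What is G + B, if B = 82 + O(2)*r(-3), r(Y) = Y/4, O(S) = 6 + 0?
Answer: 30395/2 ≈ 15198.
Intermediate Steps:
O(S) = 6
r(Y) = Y/4 (r(Y) = Y*(¼) = Y/4)
B = 155/2 (B = 82 + 6*((¼)*(-3)) = 82 + 6*(-¾) = 82 - 9/2 = 155/2 ≈ 77.500)
G = 15120 (G = -432*(-35) = 15120)
G + B = 15120 + 155/2 = 30395/2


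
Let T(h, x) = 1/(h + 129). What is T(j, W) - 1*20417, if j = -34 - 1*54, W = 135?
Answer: -837096/41 ≈ -20417.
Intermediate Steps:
j = -88 (j = -34 - 54 = -88)
T(h, x) = 1/(129 + h)
T(j, W) - 1*20417 = 1/(129 - 88) - 1*20417 = 1/41 - 20417 = -837096/41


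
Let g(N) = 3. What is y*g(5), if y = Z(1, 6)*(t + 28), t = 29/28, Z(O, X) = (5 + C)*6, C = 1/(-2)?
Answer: 65853/28 ≈ 2351.9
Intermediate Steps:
C = -1/2 ≈ -0.50000
Z(O, X) = 27 (Z(O, X) = (5 - 1/2)*6 = (9/2)*6 = 27)
t = 29/28 (t = 29*(1/28) = 29/28 ≈ 1.0357)
y = 21951/28 (y = 27*(29/28 + 28) = 27*(813/28) = 21951/28 ≈ 783.96)
y*g(5) = (21951/28)*3 = 65853/28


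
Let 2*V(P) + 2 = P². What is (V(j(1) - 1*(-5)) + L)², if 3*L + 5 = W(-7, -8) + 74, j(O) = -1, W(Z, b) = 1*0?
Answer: 900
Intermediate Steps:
W(Z, b) = 0
L = 23 (L = -5/3 + (0 + 74)/3 = -5/3 + (⅓)*74 = -5/3 + 74/3 = 23)
V(P) = -1 + P²/2
(V(j(1) - 1*(-5)) + L)² = ((-1 + (-1 - 1*(-5))²/2) + 23)² = ((-1 + (-1 + 5)²/2) + 23)² = ((-1 + (½)*4²) + 23)² = ((-1 + (½)*16) + 23)² = ((-1 + 8) + 23)² = (7 + 23)² = 30² = 900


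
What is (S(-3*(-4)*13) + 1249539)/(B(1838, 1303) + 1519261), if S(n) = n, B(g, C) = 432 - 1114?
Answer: 138855/168731 ≈ 0.82294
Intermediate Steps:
B(g, C) = -682
(S(-3*(-4)*13) + 1249539)/(B(1838, 1303) + 1519261) = (-3*(-4)*13 + 1249539)/(-682 + 1519261) = (12*13 + 1249539)/1518579 = (156 + 1249539)*(1/1518579) = 1249695*(1/1518579) = 138855/168731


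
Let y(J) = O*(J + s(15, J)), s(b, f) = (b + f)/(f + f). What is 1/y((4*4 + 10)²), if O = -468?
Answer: -26/8231787 ≈ -3.1585e-6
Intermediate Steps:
s(b, f) = (b + f)/(2*f) (s(b, f) = (b + f)/((2*f)) = (b + f)*(1/(2*f)) = (b + f)/(2*f))
y(J) = -468*J - 234*(15 + J)/J (y(J) = -468*(J + (15 + J)/(2*J)) = -468*J - 234*(15 + J)/J)
1/y((4*4 + 10)²) = 1/(-234 - 3510/(4*4 + 10)² - 468*(4*4 + 10)²) = 1/(-234 - 3510/(16 + 10)² - 468*(16 + 10)²) = 1/(-234 - 3510/(26²) - 468*26²) = 1/(-234 - 3510/676 - 468*676) = 1/(-234 - 3510*1/676 - 316368) = 1/(-234 - 135/26 - 316368) = 1/(-8231787/26) = -26/8231787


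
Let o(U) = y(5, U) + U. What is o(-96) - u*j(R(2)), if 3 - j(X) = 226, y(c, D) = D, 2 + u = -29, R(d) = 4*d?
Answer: -7105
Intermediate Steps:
u = -31 (u = -2 - 29 = -31)
j(X) = -223 (j(X) = 3 - 1*226 = 3 - 226 = -223)
o(U) = 2*U (o(U) = U + U = 2*U)
o(-96) - u*j(R(2)) = 2*(-96) - (-31)*(-223) = -192 - 1*6913 = -192 - 6913 = -7105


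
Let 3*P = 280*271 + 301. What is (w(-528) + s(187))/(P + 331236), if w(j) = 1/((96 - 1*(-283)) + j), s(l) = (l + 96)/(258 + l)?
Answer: 125166/70938990145 ≈ 1.7644e-6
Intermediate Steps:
s(l) = (96 + l)/(258 + l)
P = 76181/3 (P = (280*271 + 301)/3 = (75880 + 301)/3 = (1/3)*76181 = 76181/3 ≈ 25394.)
w(j) = 1/(379 + j) (w(j) = 1/((96 + 283) + j) = 1/(379 + j))
(w(-528) + s(187))/(P + 331236) = (1/(379 - 528) + (96 + 187)/(258 + 187))/(76181/3 + 331236) = (1/(-149) + 283/445)/(1069889/3) = (-1/149 + (1/445)*283)*(3/1069889) = (-1/149 + 283/445)*(3/1069889) = (41722/66305)*(3/1069889) = 125166/70938990145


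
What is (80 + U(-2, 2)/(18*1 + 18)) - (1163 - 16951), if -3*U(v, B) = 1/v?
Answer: 3427489/216 ≈ 15868.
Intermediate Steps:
U(v, B) = -1/(3*v)
(80 + U(-2, 2)/(18*1 + 18)) - (1163 - 16951) = (80 + (-⅓/(-2))/(18*1 + 18)) - (1163 - 16951) = (80 + (-⅓*(-½))/(18 + 18)) - 1*(-15788) = (80 + (⅙)/36) + 15788 = (80 + (1/36)*(⅙)) + 15788 = (80 + 1/216) + 15788 = 17281/216 + 15788 = 3427489/216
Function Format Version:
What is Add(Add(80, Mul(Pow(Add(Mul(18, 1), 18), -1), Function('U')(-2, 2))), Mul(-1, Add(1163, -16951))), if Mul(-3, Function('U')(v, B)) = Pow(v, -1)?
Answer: Rational(3427489, 216) ≈ 15868.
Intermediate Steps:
Function('U')(v, B) = Mul(Rational(-1, 3), Pow(v, -1))
Add(Add(80, Mul(Pow(Add(Mul(18, 1), 18), -1), Function('U')(-2, 2))), Mul(-1, Add(1163, -16951))) = Add(Add(80, Mul(Pow(Add(Mul(18, 1), 18), -1), Mul(Rational(-1, 3), Pow(-2, -1)))), Mul(-1, Add(1163, -16951))) = Add(Add(80, Mul(Pow(Add(18, 18), -1), Mul(Rational(-1, 3), Rational(-1, 2)))), Mul(-1, -15788)) = Add(Add(80, Mul(Pow(36, -1), Rational(1, 6))), 15788) = Add(Add(80, Mul(Rational(1, 36), Rational(1, 6))), 15788) = Add(Add(80, Rational(1, 216)), 15788) = Add(Rational(17281, 216), 15788) = Rational(3427489, 216)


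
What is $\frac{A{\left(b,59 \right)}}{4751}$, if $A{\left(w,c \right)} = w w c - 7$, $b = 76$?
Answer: $\frac{340777}{4751} \approx 71.727$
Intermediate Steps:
$A{\left(w,c \right)} = -7 + c w^{2}$ ($A{\left(w,c \right)} = w^{2} c - 7 = c w^{2} - 7 = -7 + c w^{2}$)
$\frac{A{\left(b,59 \right)}}{4751} = \frac{-7 + 59 \cdot 76^{2}}{4751} = \left(-7 + 59 \cdot 5776\right) \frac{1}{4751} = \left(-7 + 340784\right) \frac{1}{4751} = 340777 \cdot \frac{1}{4751} = \frac{340777}{4751}$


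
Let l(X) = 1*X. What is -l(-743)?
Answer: 743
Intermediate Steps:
l(X) = X
-l(-743) = -1*(-743) = 743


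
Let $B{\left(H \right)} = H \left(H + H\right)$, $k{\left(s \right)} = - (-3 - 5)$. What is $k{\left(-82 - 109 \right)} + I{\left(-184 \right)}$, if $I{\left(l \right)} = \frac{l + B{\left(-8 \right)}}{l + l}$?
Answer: $\frac{375}{46} \approx 8.1522$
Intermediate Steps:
$k{\left(s \right)} = 8$ ($k{\left(s \right)} = \left(-1\right) \left(-8\right) = 8$)
$B{\left(H \right)} = 2 H^{2}$ ($B{\left(H \right)} = H 2 H = 2 H^{2}$)
$I{\left(l \right)} = \frac{128 + l}{2 l}$ ($I{\left(l \right)} = \frac{l + 2 \left(-8\right)^{2}}{l + l} = \frac{l + 2 \cdot 64}{2 l} = \left(l + 128\right) \frac{1}{2 l} = \left(128 + l\right) \frac{1}{2 l} = \frac{128 + l}{2 l}$)
$k{\left(-82 - 109 \right)} + I{\left(-184 \right)} = 8 + \frac{128 - 184}{2 \left(-184\right)} = 8 + \frac{1}{2} \left(- \frac{1}{184}\right) \left(-56\right) = 8 + \frac{7}{46} = \frac{375}{46}$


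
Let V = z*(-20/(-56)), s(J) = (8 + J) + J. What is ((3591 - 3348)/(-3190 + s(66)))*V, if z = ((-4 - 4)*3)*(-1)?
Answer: -1458/2135 ≈ -0.68290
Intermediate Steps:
z = 24 (z = -8*3*(-1) = -24*(-1) = 24)
s(J) = 8 + 2*J
V = 60/7 (V = 24*(-20/(-56)) = 24*(-20*(-1/56)) = 24*(5/14) = 60/7 ≈ 8.5714)
((3591 - 3348)/(-3190 + s(66)))*V = ((3591 - 3348)/(-3190 + (8 + 2*66)))*(60/7) = (243/(-3190 + (8 + 132)))*(60/7) = (243/(-3190 + 140))*(60/7) = (243/(-3050))*(60/7) = (243*(-1/3050))*(60/7) = -243/3050*60/7 = -1458/2135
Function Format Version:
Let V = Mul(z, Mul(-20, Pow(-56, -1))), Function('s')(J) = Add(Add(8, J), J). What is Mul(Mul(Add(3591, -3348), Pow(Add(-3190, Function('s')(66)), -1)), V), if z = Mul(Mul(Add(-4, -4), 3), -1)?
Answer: Rational(-1458, 2135) ≈ -0.68290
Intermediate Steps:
z = 24 (z = Mul(Mul(-8, 3), -1) = Mul(-24, -1) = 24)
Function('s')(J) = Add(8, Mul(2, J))
V = Rational(60, 7) (V = Mul(24, Mul(-20, Pow(-56, -1))) = Mul(24, Mul(-20, Rational(-1, 56))) = Mul(24, Rational(5, 14)) = Rational(60, 7) ≈ 8.5714)
Mul(Mul(Add(3591, -3348), Pow(Add(-3190, Function('s')(66)), -1)), V) = Mul(Mul(Add(3591, -3348), Pow(Add(-3190, Add(8, Mul(2, 66))), -1)), Rational(60, 7)) = Mul(Mul(243, Pow(Add(-3190, Add(8, 132)), -1)), Rational(60, 7)) = Mul(Mul(243, Pow(Add(-3190, 140), -1)), Rational(60, 7)) = Mul(Mul(243, Pow(-3050, -1)), Rational(60, 7)) = Mul(Mul(243, Rational(-1, 3050)), Rational(60, 7)) = Mul(Rational(-243, 3050), Rational(60, 7)) = Rational(-1458, 2135)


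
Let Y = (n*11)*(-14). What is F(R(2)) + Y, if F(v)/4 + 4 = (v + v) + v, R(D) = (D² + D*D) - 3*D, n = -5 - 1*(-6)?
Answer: -146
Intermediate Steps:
n = 1 (n = -5 + 6 = 1)
R(D) = -3*D + 2*D² (R(D) = (D² + D²) - 3*D = 2*D² - 3*D = -3*D + 2*D²)
F(v) = -16 + 12*v (F(v) = -16 + 4*((v + v) + v) = -16 + 4*(2*v + v) = -16 + 4*(3*v) = -16 + 12*v)
Y = -154 (Y = (1*11)*(-14) = 11*(-14) = -154)
F(R(2)) + Y = (-16 + 12*(2*(-3 + 2*2))) - 154 = (-16 + 12*(2*(-3 + 4))) - 154 = (-16 + 12*(2*1)) - 154 = (-16 + 12*2) - 154 = (-16 + 24) - 154 = 8 - 154 = -146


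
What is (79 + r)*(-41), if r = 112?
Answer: -7831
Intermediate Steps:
(79 + r)*(-41) = (79 + 112)*(-41) = 191*(-41) = -7831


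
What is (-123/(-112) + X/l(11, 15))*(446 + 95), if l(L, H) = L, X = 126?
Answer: 8366565/1232 ≈ 6791.0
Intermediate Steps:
(-123/(-112) + X/l(11, 15))*(446 + 95) = (-123/(-112) + 126/11)*(446 + 95) = (-123*(-1/112) + 126*(1/11))*541 = (123/112 + 126/11)*541 = (15465/1232)*541 = 8366565/1232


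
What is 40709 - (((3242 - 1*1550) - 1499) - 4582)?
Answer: 45098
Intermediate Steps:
40709 - (((3242 - 1*1550) - 1499) - 4582) = 40709 - (((3242 - 1550) - 1499) - 4582) = 40709 - ((1692 - 1499) - 4582) = 40709 - (193 - 4582) = 40709 - 1*(-4389) = 40709 + 4389 = 45098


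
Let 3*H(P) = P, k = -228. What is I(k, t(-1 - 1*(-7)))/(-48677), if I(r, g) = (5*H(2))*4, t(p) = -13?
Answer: -40/146031 ≈ -0.00027391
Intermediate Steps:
H(P) = P/3
I(r, g) = 40/3 (I(r, g) = (5*((1/3)*2))*4 = (5*(2/3))*4 = (10/3)*4 = 40/3)
I(k, t(-1 - 1*(-7)))/(-48677) = (40/3)/(-48677) = (40/3)*(-1/48677) = -40/146031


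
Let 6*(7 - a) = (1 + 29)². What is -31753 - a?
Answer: -31610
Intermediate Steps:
a = -143 (a = 7 - (1 + 29)²/6 = 7 - ⅙*30² = 7 - ⅙*900 = 7 - 150 = -143)
-31753 - a = -31753 - 1*(-143) = -31753 + 143 = -31610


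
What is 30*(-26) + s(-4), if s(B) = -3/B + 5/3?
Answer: -9331/12 ≈ -777.58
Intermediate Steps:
s(B) = 5/3 - 3/B (s(B) = -3/B + 5*(⅓) = -3/B + 5/3 = 5/3 - 3/B)
30*(-26) + s(-4) = 30*(-26) + (5/3 - 3/(-4)) = -780 + (5/3 - 3*(-¼)) = -780 + (5/3 + ¾) = -780 + 29/12 = -9331/12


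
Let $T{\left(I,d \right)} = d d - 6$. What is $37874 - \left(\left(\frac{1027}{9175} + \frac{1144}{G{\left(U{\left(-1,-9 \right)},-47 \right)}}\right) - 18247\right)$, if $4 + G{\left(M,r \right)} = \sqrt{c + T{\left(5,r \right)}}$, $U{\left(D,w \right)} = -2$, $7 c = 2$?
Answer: $\frac{7883480071428}{140478425} - \frac{1144 \sqrt{107961}}{15311} \approx 56094.0$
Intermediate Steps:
$c = \frac{2}{7}$ ($c = \frac{1}{7} \cdot 2 = \frac{2}{7} \approx 0.28571$)
$T{\left(I,d \right)} = -6 + d^{2}$ ($T{\left(I,d \right)} = d^{2} - 6 = -6 + d^{2}$)
$G{\left(M,r \right)} = -4 + \sqrt{- \frac{40}{7} + r^{2}}$ ($G{\left(M,r \right)} = -4 + \sqrt{\frac{2}{7} + \left(-6 + r^{2}\right)} = -4 + \sqrt{- \frac{40}{7} + r^{2}}$)
$37874 - \left(\left(\frac{1027}{9175} + \frac{1144}{G{\left(U{\left(-1,-9 \right)},-47 \right)}}\right) - 18247\right) = 37874 - \left(\left(\frac{1027}{9175} + \frac{1144}{-4 + \frac{\sqrt{-280 + 49 \left(-47\right)^{2}}}{7}}\right) - 18247\right) = 37874 - \left(\left(1027 \cdot \frac{1}{9175} + \frac{1144}{-4 + \frac{\sqrt{-280 + 49 \cdot 2209}}{7}}\right) - 18247\right) = 37874 - \left(\left(\frac{1027}{9175} + \frac{1144}{-4 + \frac{\sqrt{-280 + 108241}}{7}}\right) - 18247\right) = 37874 - \left(\left(\frac{1027}{9175} + \frac{1144}{-4 + \frac{\sqrt{107961}}{7}}\right) - 18247\right) = 37874 - \left(- \frac{167415198}{9175} + \frac{1144}{-4 + \frac{\sqrt{107961}}{7}}\right) = 37874 + \left(\frac{167415198}{9175} - \frac{1144}{-4 + \frac{\sqrt{107961}}{7}}\right) = \frac{514909148}{9175} - \frac{1144}{-4 + \frac{\sqrt{107961}}{7}}$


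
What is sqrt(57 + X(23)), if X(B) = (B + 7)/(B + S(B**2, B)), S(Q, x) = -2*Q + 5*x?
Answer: sqrt(120543)/46 ≈ 7.5477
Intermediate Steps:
X(B) = (7 + B)/(-2*B**2 + 6*B) (X(B) = (B + 7)/(B + (-2*B**2 + 5*B)) = (7 + B)/(-2*B**2 + 6*B))
sqrt(57 + X(23)) = sqrt(57 + (1/2)*(-7 - 1*23)/(23*(-3 + 23))) = sqrt(57 + (1/2)*(1/23)*(-7 - 23)/20) = sqrt(57 + (1/2)*(1/23)*(1/20)*(-30)) = sqrt(57 - 3/92) = sqrt(5241/92) = sqrt(120543)/46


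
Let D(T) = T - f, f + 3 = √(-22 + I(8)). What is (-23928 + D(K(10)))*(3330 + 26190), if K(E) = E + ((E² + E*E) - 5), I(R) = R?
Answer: -700214400 - 29520*I*√14 ≈ -7.0021e+8 - 1.1045e+5*I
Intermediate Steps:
K(E) = -5 + E + 2*E² (K(E) = E + ((E² + E²) - 5) = E + (2*E² - 5) = E + (-5 + 2*E²) = -5 + E + 2*E²)
f = -3 + I*√14 (f = -3 + √(-22 + 8) = -3 + √(-14) = -3 + I*√14 ≈ -3.0 + 3.7417*I)
D(T) = 3 + T - I*√14 (D(T) = T - (-3 + I*√14) = T + (3 - I*√14) = 3 + T - I*√14)
(-23928 + D(K(10)))*(3330 + 26190) = (-23928 + (3 + (-5 + 10 + 2*10²) - I*√14))*(3330 + 26190) = (-23928 + (3 + (-5 + 10 + 2*100) - I*√14))*29520 = (-23928 + (3 + (-5 + 10 + 200) - I*√14))*29520 = (-23928 + (3 + 205 - I*√14))*29520 = (-23928 + (208 - I*√14))*29520 = (-23720 - I*√14)*29520 = -700214400 - 29520*I*√14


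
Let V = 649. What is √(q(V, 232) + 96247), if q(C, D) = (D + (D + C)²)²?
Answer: 2*√150696546674 ≈ 7.7639e+5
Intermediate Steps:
q(C, D) = (D + (C + D)²)²
√(q(V, 232) + 96247) = √((232 + (649 + 232)²)² + 96247) = √((232 + 881²)² + 96247) = √((232 + 776161)² + 96247) = √(776393² + 96247) = √(602786090449 + 96247) = √602786186696 = 2*√150696546674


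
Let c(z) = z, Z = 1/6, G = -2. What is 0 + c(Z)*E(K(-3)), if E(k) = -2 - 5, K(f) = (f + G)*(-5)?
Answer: -7/6 ≈ -1.1667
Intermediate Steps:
K(f) = 10 - 5*f (K(f) = (f - 2)*(-5) = (-2 + f)*(-5) = 10 - 5*f)
Z = ⅙ ≈ 0.16667
E(k) = -7
0 + c(Z)*E(K(-3)) = 0 + (⅙)*(-7) = 0 - 7/6 = -7/6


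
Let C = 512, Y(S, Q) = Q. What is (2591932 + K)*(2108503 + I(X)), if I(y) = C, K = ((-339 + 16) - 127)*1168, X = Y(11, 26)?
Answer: 4357925182980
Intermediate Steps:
X = 26
K = -525600 (K = (-323 - 127)*1168 = -450*1168 = -525600)
I(y) = 512
(2591932 + K)*(2108503 + I(X)) = (2591932 - 525600)*(2108503 + 512) = 2066332*2109015 = 4357925182980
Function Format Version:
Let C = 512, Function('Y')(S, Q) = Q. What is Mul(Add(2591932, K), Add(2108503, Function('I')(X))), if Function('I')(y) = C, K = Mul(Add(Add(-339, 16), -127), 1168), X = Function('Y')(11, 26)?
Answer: 4357925182980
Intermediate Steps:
X = 26
K = -525600 (K = Mul(Add(-323, -127), 1168) = Mul(-450, 1168) = -525600)
Function('I')(y) = 512
Mul(Add(2591932, K), Add(2108503, Function('I')(X))) = Mul(Add(2591932, -525600), Add(2108503, 512)) = Mul(2066332, 2109015) = 4357925182980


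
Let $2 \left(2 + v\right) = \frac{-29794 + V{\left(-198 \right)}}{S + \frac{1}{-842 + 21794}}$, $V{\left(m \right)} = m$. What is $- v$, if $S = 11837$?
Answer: $\frac{810213842}{248008825} \approx 3.2669$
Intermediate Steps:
$v = - \frac{810213842}{248008825}$ ($v = -2 + \frac{\left(-29794 - 198\right) \frac{1}{11837 + \frac{1}{-842 + 21794}}}{2} = -2 + \frac{\left(-29992\right) \frac{1}{11837 + \frac{1}{20952}}}{2} = -2 + \frac{\left(-29992\right) \frac{1}{\frac{248008825}{20952}}}{2} = -2 + \frac{\left(-29992\right) \frac{20952}{248008825}}{2} = -2 + \frac{1}{2} \left(- \frac{628392384}{248008825}\right) = -2 - \frac{314196192}{248008825} = - \frac{810213842}{248008825} \approx -3.2669$)
$- v = \left(-1\right) \left(- \frac{810213842}{248008825}\right) = \frac{810213842}{248008825}$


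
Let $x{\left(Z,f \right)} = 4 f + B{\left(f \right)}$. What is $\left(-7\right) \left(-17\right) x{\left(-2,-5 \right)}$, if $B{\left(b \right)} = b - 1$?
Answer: $-3094$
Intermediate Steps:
$B{\left(b \right)} = -1 + b$
$x{\left(Z,f \right)} = -1 + 5 f$ ($x{\left(Z,f \right)} = 4 f + \left(-1 + f\right) = -1 + 5 f$)
$\left(-7\right) \left(-17\right) x{\left(-2,-5 \right)} = \left(-7\right) \left(-17\right) \left(-1 + 5 \left(-5\right)\right) = 119 \left(-1 - 25\right) = 119 \left(-26\right) = -3094$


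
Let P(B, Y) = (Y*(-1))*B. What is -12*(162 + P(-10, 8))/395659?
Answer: -264/35969 ≈ -0.0073397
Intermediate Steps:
P(B, Y) = -B*Y (P(B, Y) = (-Y)*B = -B*Y)
-12*(162 + P(-10, 8))/395659 = -12*(162 - 1*(-10)*8)/395659 = -12*(162 + 80)*(1/395659) = -12*242*(1/395659) = -2904*1/395659 = -264/35969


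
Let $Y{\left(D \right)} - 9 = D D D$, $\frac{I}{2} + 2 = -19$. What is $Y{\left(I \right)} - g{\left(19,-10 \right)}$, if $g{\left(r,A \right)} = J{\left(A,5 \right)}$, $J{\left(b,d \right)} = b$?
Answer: $-74069$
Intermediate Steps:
$I = -42$ ($I = -4 + 2 \left(-19\right) = -4 - 38 = -42$)
$Y{\left(D \right)} = 9 + D^{3}$ ($Y{\left(D \right)} = 9 + D D D = 9 + D^{2} D = 9 + D^{3}$)
$g{\left(r,A \right)} = A$
$Y{\left(I \right)} - g{\left(19,-10 \right)} = \left(9 + \left(-42\right)^{3}\right) - -10 = \left(9 - 74088\right) + 10 = -74079 + 10 = -74069$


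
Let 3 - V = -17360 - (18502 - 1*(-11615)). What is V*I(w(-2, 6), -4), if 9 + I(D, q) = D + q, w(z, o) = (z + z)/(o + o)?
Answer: -1899200/3 ≈ -6.3307e+5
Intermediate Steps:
w(z, o) = z/o (w(z, o) = (2*z)/((2*o)) = (2*z)*(1/(2*o)) = z/o)
I(D, q) = -9 + D + q (I(D, q) = -9 + (D + q) = -9 + D + q)
V = 47480 (V = 3 - (-17360 - (18502 - 1*(-11615))) = 3 - (-17360 - (18502 + 11615)) = 3 - (-17360 - 1*30117) = 3 - (-17360 - 30117) = 3 - 1*(-47477) = 3 + 47477 = 47480)
V*I(w(-2, 6), -4) = 47480*(-9 - 2/6 - 4) = 47480*(-9 - 2*⅙ - 4) = 47480*(-9 - ⅓ - 4) = 47480*(-40/3) = -1899200/3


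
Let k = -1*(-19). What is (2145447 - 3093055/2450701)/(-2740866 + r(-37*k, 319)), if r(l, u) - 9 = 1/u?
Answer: -5864520555518/7492061865737 ≈ -0.78276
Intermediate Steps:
k = 19
r(l, u) = 9 + 1/u
(2145447 - 3093055/2450701)/(-2740866 + r(-37*k, 319)) = (2145447 - 3093055/2450701)/(-2740866 + (9 + 1/319)) = (2145447 - 3093055*1/2450701)/(-2740866 + (9 + 1/319)) = (2145447 - 3093055/2450701)/(-2740866 + 2872/319) = 5257846015292/(2450701*(-874333382/319)) = (5257846015292/2450701)*(-319/874333382) = -5864520555518/7492061865737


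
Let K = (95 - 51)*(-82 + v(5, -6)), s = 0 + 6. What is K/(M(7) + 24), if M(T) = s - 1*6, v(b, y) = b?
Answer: -847/6 ≈ -141.17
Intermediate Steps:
s = 6
M(T) = 0 (M(T) = 6 - 1*6 = 6 - 6 = 0)
K = -3388 (K = (95 - 51)*(-82 + 5) = 44*(-77) = -3388)
K/(M(7) + 24) = -3388/(0 + 24) = -3388/24 = (1/24)*(-3388) = -847/6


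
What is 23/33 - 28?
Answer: -901/33 ≈ -27.303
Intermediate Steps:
23/33 - 28 = -901/33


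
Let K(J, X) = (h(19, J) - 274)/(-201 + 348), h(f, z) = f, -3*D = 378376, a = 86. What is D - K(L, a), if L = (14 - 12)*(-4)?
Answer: -18540169/147 ≈ -1.2612e+5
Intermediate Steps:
D = -378376/3 (D = -⅓*378376 = -378376/3 ≈ -1.2613e+5)
L = -8 (L = 2*(-4) = -8)
K(J, X) = -85/49 (K(J, X) = (19 - 274)/(-201 + 348) = -255/147 = -255*1/147 = -85/49)
D - K(L, a) = -378376/3 - 1*(-85/49) = -378376/3 + 85/49 = -18540169/147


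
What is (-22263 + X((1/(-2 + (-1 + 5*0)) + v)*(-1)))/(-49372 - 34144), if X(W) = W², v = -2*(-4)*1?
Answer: 99919/375822 ≈ 0.26587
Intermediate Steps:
v = 8 (v = 8*1 = 8)
(-22263 + X((1/(-2 + (-1 + 5*0)) + v)*(-1)))/(-49372 - 34144) = (-22263 + ((1/(-2 + (-1 + 5*0)) + 8)*(-1))²)/(-49372 - 34144) = (-22263 + ((1/(-2 + (-1 + 0)) + 8)*(-1))²)/(-83516) = (-22263 + ((1/(-2 - 1) + 8)*(-1))²)*(-1/83516) = (-22263 + ((1/(-3) + 8)*(-1))²)*(-1/83516) = (-22263 + ((-⅓ + 8)*(-1))²)*(-1/83516) = (-22263 + ((23/3)*(-1))²)*(-1/83516) = (-22263 + (-23/3)²)*(-1/83516) = (-22263 + 529/9)*(-1/83516) = -199838/9*(-1/83516) = 99919/375822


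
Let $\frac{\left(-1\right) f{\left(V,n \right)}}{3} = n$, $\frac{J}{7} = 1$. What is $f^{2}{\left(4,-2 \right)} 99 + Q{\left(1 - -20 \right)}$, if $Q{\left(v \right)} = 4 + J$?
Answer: $3575$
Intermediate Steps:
$J = 7$ ($J = 7 \cdot 1 = 7$)
$Q{\left(v \right)} = 11$ ($Q{\left(v \right)} = 4 + 7 = 11$)
$f{\left(V,n \right)} = - 3 n$
$f^{2}{\left(4,-2 \right)} 99 + Q{\left(1 - -20 \right)} = \left(\left(-3\right) \left(-2\right)\right)^{2} \cdot 99 + 11 = 6^{2} \cdot 99 + 11 = 36 \cdot 99 + 11 = 3564 + 11 = 3575$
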